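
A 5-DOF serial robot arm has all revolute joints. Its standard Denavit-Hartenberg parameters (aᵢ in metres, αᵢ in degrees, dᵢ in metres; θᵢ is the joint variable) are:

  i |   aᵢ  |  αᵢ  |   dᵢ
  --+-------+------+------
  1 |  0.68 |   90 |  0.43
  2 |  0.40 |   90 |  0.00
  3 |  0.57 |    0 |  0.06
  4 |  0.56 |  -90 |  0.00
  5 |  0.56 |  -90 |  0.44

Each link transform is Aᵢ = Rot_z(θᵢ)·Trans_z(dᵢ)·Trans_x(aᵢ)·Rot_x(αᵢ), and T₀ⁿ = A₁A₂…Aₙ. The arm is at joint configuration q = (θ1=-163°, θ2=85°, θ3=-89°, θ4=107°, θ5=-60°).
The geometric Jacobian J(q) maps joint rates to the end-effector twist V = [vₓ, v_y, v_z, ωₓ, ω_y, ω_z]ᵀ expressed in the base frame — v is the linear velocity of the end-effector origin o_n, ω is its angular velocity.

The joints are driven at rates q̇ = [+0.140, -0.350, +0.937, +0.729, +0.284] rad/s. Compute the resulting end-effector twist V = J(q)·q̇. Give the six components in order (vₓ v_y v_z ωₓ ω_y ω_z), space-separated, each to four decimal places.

o_n = [-1.2905, -0.2815, 1.4513]
J₁: ẑ×o_n = [0.2815, -1.2905, 0.0000], ω = ẑ
J2: z=[-0.2924, 0.9563, 0.0000] o=[-0.6503, -0.1988, 0.4300] → [0.9767, 0.2986, 0.6364, -0.2924, 0.9563, 0.0000]
J3: z=[-0.9527, -0.2913, -0.0872] o=[-0.6836, -0.2090, 0.8285] → [-0.1877, 0.6462, -0.1077, -0.9527, -0.2913, -0.0872]
J4: z=[-0.9527, -0.2913, -0.0872] o=[-0.5750, -0.7717, 0.8332] → [-0.1373, 0.6512, -0.6755, -0.9527, -0.2913, -0.0872]
J5: z=[-0.2523, 0.9174, -0.3078] o=[-0.6700, -0.6198, 1.3637] → [0.1845, 0.2131, 0.4839, -0.2523, 0.9174, -0.3078]
V = J·q̇ = [-0.5260, 0.8556, -0.6787, -1.5565, -0.5594, -0.0926]

-0.5260 0.8556 -0.6787 -1.5565 -0.5594 -0.0926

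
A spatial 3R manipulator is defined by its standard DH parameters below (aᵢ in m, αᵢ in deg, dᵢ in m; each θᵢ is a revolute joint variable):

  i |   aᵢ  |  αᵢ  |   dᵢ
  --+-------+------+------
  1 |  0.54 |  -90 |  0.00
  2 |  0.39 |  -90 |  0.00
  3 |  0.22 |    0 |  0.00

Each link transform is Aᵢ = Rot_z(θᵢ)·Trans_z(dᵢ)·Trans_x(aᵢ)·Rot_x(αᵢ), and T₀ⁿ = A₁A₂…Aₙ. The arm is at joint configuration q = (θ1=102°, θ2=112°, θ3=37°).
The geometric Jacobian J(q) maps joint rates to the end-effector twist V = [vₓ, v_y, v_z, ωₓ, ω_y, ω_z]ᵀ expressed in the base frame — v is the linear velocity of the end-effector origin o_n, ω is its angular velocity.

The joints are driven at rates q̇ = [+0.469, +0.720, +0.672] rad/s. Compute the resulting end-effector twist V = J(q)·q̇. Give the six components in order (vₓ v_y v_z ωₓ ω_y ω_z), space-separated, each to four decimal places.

0.0237 -0.2835 0.2351 -0.5747 -0.7591 0.7207

o_n = [0.0613, 0.3484, -0.5245]
J₁: ẑ×o_n = [-0.3484, 0.0613, 0.0000], ω = ẑ
J2: z=[-0.9781, -0.2079, 0.0000] o=[-0.1123, 0.5282, 0.0000] → [0.1091, -0.5130, 0.2119, -0.9781, -0.2079, 0.0000]
J3: z=[0.1928, -0.9069, 0.3746] o=[-0.0819, 0.3853, -0.3616] → [0.1615, 0.0850, 0.1228, 0.1928, -0.9069, 0.3746]
V = J·q̇ = [0.0237, -0.2835, 0.2351, -0.5747, -0.7591, 0.7207]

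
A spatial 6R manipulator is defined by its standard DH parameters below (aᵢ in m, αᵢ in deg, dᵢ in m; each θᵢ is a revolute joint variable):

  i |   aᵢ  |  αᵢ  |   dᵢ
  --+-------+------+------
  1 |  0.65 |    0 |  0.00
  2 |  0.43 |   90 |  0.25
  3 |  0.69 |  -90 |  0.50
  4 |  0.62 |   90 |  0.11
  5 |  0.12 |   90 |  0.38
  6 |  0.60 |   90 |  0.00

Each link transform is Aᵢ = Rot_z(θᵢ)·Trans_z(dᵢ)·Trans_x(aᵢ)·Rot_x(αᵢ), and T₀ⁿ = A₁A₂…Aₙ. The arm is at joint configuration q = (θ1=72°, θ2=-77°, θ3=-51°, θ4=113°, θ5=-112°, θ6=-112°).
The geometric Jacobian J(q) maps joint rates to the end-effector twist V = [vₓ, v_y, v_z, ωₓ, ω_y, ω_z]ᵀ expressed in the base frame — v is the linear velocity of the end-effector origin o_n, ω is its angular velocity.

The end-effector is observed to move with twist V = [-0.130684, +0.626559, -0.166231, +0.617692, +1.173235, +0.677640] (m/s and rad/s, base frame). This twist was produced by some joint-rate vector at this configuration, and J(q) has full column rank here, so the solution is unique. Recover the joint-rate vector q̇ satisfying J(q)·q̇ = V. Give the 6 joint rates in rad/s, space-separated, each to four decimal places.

o_n = [0.9622, 0.5897, 0.1704]
J₁: ẑ×o_n = [-0.5897, 0.9622, 0.0000], ω = ẑ
J2: z=[0.0000, 0.0000, 1.0000] o=[0.2009, 0.6182, 0.0000] → [0.0285, 0.7614, -0.0000, 0.0000, 0.0000, 1.0000]
J3: z=[-0.0872, -0.9962, 0.0000] o=[0.6292, 0.5807, 0.2500] → [0.0793, -0.0069, 0.3310, -0.0872, -0.9962, 0.0000]
J4: z=[0.7742, -0.0677, 0.6293] o=[1.0182, 0.0448, -0.2862] → [-0.3738, -0.3888, 0.4181, 0.7742, -0.0677, 0.6293]
J5: z=[0.6111, 0.3388, -0.7154] o=[1.0013, 0.6191, -0.0287] → [0.0464, -0.0938, -0.0048, 0.6111, 0.3388, -0.7154]
J6: z=[0.4428, -0.8955, -0.0458] o=[1.1548, 0.7132, -0.3842] → [-0.5024, -0.2368, -0.2271, 0.4428, -0.8955, -0.0458]
q̇ = J⁺·V = [0.1160, 0.8460, -0.8890, 0.2580, 0.6310, -0.1020]

0.1160 0.8460 -0.8890 0.2580 0.6310 -0.1020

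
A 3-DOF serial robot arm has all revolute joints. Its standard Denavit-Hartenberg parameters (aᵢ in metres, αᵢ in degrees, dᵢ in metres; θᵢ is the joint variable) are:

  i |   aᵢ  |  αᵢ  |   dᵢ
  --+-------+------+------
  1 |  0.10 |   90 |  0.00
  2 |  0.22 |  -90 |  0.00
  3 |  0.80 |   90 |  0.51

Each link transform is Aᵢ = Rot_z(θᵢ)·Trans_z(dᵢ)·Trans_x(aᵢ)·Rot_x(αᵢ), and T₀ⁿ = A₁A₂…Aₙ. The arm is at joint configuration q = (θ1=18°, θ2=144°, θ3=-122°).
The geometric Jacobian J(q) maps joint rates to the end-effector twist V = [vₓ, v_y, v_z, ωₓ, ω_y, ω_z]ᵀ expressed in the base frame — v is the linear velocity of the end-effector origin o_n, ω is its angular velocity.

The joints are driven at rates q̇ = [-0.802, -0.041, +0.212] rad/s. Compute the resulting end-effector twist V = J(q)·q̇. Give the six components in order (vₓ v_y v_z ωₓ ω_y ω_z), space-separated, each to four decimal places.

-0.6298 -0.2698 0.0901 -0.1312 0.0005 -0.9735

o_n = [0.1766, -0.6560, -0.5325]
J₁: ẑ×o_n = [0.6560, 0.1766, -0.0000], ω = ẑ
J2: z=[0.3090, -0.9511, 0.0000] o=[0.0951, 0.0309, 0.0000] → [0.5064, 0.1645, -0.1348, 0.3090, -0.9511, 0.0000]
J3: z=[-0.5590, -0.1816, -0.8090] o=[-0.0742, -0.0241, 0.1293] → [-0.3910, -0.5728, 0.3988, -0.5590, -0.1816, -0.8090]
V = J·q̇ = [-0.6298, -0.2698, 0.0901, -0.1312, 0.0005, -0.9735]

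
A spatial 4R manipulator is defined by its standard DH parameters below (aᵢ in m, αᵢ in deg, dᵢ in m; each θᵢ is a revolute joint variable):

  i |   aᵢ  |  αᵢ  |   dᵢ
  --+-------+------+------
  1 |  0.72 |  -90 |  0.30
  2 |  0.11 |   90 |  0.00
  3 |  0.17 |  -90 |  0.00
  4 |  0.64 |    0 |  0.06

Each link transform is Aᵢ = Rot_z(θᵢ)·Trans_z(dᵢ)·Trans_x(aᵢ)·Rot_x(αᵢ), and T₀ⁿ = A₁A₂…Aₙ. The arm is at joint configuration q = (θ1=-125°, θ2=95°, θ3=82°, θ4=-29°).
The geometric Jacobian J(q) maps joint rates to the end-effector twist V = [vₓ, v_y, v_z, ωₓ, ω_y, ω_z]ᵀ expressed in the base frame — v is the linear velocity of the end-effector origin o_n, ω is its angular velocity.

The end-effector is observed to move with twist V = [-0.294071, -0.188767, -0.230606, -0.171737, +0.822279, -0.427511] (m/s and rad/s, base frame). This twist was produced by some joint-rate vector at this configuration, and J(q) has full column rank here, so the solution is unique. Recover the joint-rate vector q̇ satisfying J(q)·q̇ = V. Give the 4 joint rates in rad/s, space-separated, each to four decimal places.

o_n = [0.0161, -1.2514, 0.1214]
J₁: ẑ×o_n = [1.2514, 0.0161, -0.0000], ω = ẑ
J2: z=[0.8192, -0.5736, 0.0000] o=[-0.4130, -0.5898, 0.3000] → [0.1024, 0.1463, -0.2958, 0.8192, -0.5736, 0.0000]
J3: z=[-0.5714, -0.8160, -0.0872] o=[-0.4075, -0.5819, 0.1904] → [-0.0020, -0.0764, 0.7282, -0.5714, -0.8160, -0.0872]
J4: z=[0.0645, -0.1505, 0.9865] o=[-0.2684, -0.6768, 0.1668] → [0.5737, 0.2836, 0.0058, 0.0645, -0.1505, 0.9865]
q̇ = J⁺·V = [0.0530, -0.5380, -0.5310, -0.5340]

0.0530 -0.5380 -0.5310 -0.5340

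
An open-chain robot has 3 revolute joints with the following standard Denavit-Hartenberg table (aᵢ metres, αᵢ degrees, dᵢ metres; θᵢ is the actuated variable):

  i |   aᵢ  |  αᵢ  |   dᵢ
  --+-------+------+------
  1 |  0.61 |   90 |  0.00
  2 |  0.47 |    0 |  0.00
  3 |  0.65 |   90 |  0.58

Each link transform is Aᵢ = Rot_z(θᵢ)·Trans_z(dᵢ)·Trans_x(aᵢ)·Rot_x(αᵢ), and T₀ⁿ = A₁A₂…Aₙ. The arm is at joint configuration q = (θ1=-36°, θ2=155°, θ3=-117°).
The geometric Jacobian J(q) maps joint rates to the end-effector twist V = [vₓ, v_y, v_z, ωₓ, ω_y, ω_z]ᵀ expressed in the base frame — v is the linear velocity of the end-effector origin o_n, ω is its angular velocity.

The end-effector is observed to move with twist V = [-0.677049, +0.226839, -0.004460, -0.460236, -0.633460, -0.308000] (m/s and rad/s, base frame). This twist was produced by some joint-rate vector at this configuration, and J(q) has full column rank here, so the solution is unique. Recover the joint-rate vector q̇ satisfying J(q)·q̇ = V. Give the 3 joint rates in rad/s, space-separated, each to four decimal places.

o_n = [0.2224, -0.8785, 0.5988]
J₁: ẑ×o_n = [0.8785, 0.2224, -0.0000], ω = ẑ
J2: z=[-0.5878, -0.8090, 0.0000] o=[0.4935, -0.3585, 0.0000] → [-0.4844, 0.3520, 0.0862, -0.5878, -0.8090, 0.0000]
J3: z=[-0.5878, -0.8090, 0.0000] o=[0.1489, -0.1082, 0.1986] → [-0.3238, 0.2352, 0.5122, -0.5878, -0.8090, 0.0000]
q̇ = J⁺·V = [-0.3080, 0.9520, -0.1690]

-0.3080 0.9520 -0.1690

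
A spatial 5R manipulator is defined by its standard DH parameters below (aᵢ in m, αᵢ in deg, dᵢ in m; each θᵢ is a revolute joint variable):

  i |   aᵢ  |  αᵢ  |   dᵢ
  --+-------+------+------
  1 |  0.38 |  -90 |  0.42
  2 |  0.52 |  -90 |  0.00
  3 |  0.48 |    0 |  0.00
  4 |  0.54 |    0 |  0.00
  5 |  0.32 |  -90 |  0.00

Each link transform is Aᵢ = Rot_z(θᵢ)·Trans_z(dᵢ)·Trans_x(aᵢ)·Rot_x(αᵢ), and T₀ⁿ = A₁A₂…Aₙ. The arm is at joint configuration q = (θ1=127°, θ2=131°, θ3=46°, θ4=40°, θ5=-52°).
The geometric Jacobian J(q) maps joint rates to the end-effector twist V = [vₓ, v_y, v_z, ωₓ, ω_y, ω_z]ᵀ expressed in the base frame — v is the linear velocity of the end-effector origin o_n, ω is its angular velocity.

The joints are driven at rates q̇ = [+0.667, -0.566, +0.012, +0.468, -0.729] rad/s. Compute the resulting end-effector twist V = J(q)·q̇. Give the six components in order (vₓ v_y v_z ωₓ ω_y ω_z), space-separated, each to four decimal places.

-0.6435 1.2005 -0.2648 0.3389 0.4907 0.5036

o_n = [1.0768, 0.3373, -0.4527]
J₁: ẑ×o_n = [-0.3373, 1.0768, 0.0000], ω = ẑ
J2: z=[-0.7986, -0.6018, 0.0000] o=[-0.2287, 0.3035, 0.4200] → [0.5252, -0.6970, 0.7587, -0.7986, -0.6018, 0.0000]
J3: z=[0.4542, -0.6027, 0.6561] o=[-0.0234, 0.0310, 0.0276] → [0.0886, 0.9399, 0.8022, 0.4542, -0.6027, 0.6561]
J4: z=[0.4542, -0.6027, 0.6561] o=[0.3840, 0.0641, -0.2241] → [-0.0414, 0.5583, 0.5416, 0.4542, -0.6027, 0.6561]
J5: z=[0.4542, -0.6027, 0.6561] o=[0.8291, 0.3686, -0.2525] → [0.1412, 0.2534, 0.1350, 0.4542, -0.6027, 0.6561]
V = J·q̇ = [-0.6435, 1.2005, -0.2648, 0.3389, 0.4907, 0.5036]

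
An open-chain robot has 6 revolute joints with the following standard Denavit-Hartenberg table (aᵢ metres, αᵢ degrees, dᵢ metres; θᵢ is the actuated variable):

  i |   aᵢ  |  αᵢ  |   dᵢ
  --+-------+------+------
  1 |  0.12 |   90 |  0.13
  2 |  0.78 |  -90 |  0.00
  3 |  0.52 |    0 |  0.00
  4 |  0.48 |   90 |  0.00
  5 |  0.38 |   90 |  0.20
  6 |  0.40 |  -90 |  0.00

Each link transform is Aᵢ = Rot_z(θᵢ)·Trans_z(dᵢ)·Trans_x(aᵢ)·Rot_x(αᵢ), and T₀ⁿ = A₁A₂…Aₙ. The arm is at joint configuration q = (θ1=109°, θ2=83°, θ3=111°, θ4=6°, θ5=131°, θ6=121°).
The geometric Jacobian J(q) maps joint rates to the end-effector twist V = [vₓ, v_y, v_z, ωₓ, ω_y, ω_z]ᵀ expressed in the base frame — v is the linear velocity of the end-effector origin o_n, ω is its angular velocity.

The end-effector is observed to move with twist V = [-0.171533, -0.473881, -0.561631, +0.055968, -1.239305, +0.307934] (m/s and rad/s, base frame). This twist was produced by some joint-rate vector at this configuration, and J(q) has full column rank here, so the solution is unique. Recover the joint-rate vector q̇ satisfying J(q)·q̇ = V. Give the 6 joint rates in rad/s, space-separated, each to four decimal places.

o_n = [-1.0331, -0.2492, 1.0505]
J₁: ẑ×o_n = [0.2492, -1.0331, 0.0000], ω = ẑ
J2: z=[0.9455, 0.3256, 0.0000] o=[-0.0391, 0.1135, 0.1300] → [0.2997, -0.8703, -0.0193, 0.9455, 0.3256, 0.0000]
J3: z=[0.3231, -0.9385, 0.1219] o=[-0.0700, 0.2033, 0.9042] → [-0.0821, -0.1646, -1.0500, 0.3231, -0.9385, 0.1219]
J4: z=[0.3231, -0.9385, 0.1219] o=[-0.5216, 0.0238, 0.7192] → [-0.2776, -0.1694, -0.5682, 0.3231, -0.9385, 0.1219]
J5: z=[-0.4646, -0.0451, 0.8844] o=[-0.9174, -0.1405, 0.5029] → [0.0714, 0.1521, 0.0453, -0.4646, -0.0451, 0.8844]
J6: z=[-0.4102, -0.8741, -0.2601] o=[-0.7121, -0.3333, 0.8271] → [-0.1734, 0.1751, -0.3151, -0.4102, -0.8741, -0.2601]
q̇ = J⁺·V = [0.2650, 0.3130, -0.1250, 0.7570, 0.2100, 0.8450]

0.2650 0.3130 -0.1250 0.7570 0.2100 0.8450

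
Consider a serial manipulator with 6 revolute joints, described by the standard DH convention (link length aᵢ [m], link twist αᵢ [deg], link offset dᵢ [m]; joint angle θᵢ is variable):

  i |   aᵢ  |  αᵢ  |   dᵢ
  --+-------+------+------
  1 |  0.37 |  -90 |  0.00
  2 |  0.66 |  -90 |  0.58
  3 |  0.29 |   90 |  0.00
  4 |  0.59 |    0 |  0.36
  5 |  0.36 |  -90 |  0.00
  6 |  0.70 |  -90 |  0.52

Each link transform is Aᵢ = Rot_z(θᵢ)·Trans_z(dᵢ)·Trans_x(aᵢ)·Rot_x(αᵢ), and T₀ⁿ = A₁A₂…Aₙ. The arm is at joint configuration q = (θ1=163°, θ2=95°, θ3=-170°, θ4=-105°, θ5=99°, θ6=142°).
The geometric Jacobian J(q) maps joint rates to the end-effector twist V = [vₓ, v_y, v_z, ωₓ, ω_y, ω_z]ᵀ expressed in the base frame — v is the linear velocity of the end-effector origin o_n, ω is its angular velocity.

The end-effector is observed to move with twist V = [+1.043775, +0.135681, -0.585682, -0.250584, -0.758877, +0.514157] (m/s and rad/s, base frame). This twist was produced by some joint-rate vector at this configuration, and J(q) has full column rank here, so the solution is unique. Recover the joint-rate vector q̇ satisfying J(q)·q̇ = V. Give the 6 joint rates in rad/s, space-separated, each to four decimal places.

o_n = [-0.5191, -0.5211, -0.6715]
J₁: ẑ×o_n = [0.5211, -0.5191, 0.0000], ω = ẑ
J2: z=[-0.2924, -0.9563, 0.0000] o=[-0.3538, 0.1082, 0.0000] → [0.6422, -0.1963, 0.0259, -0.2924, -0.9563, 0.0000]
J3: z=[0.9527, -0.2913, 0.0872] o=[-0.4684, -0.4633, -0.6575] → [0.0091, 0.0090, -0.0698, 0.9527, -0.2913, 0.0872]
J4: z=[0.2735, 0.9462, 0.1730] o=[-0.5069, -0.5042, -0.3730] → [-0.2796, 0.0795, 0.0069, 0.2735, 0.9462, 0.1730]
J5: z=[0.2735, 0.9462, 0.1730] o=[-0.9311, 0.0240, -0.5102] → [-0.0584, 0.1154, -0.5389, 0.2735, 0.9462, 0.1730]
J6: z=[0.9336, -0.3044, 0.1892] o=[-1.0145, -0.0155, -0.1622] → [0.2507, 0.5692, -0.3211, 0.9336, -0.3044, 0.1892]
q̇ = J⁺·V = [0.4570, 0.6130, -0.8680, -0.8780, 0.7050, 0.8600]

0.4570 0.6130 -0.8680 -0.8780 0.7050 0.8600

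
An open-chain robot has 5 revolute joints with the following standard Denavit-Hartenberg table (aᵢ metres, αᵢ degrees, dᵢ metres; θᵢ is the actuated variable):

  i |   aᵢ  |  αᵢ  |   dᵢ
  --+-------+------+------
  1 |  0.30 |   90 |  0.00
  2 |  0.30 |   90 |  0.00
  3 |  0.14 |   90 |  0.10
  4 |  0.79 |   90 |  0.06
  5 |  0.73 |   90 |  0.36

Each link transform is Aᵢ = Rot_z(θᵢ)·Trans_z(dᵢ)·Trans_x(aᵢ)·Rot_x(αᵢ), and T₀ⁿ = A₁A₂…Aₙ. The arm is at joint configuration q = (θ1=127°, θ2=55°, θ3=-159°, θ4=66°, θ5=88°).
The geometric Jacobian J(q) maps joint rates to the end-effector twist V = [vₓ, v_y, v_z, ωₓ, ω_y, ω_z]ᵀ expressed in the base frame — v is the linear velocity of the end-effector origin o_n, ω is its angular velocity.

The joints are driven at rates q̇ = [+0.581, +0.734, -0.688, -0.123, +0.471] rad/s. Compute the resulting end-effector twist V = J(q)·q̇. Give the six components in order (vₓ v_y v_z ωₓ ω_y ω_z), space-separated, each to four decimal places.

o_n = [0.0867, 0.6330, -0.9989]
J₁: ẑ×o_n = [-0.6330, 0.0867, 0.0000], ω = ẑ
J2: z=[0.7986, 0.6018, 0.0000] o=[-0.1805, 0.2396, 0.0000] → [-0.6012, 0.7978, 0.1533, 0.7986, 0.6018, 0.0000]
J3: z=[-0.4930, 0.6542, -0.5736] o=[-0.2841, 0.3770, 0.2457] → [-0.6675, -0.8263, -0.3688, -0.4930, 0.6542, -0.5736]
J4: z=[0.8693, 0.3977, -0.2936] o=[-0.3284, 0.3524, 0.0813] → [-0.3472, 0.8172, 0.0789, 0.8693, 0.3977, -0.2936]
J5: z=[0.2334, -0.8538, -0.4653] o=[-0.6204, 0.6417, -0.5960] → [0.3400, -0.2350, 0.6017, 0.2334, -0.8538, -0.4653]
V = J·q̇ = [-0.1470, 0.9933, 0.6400, 0.9284, -0.4594, 0.7926]

-0.1470 0.9933 0.6400 0.9284 -0.4594 0.7926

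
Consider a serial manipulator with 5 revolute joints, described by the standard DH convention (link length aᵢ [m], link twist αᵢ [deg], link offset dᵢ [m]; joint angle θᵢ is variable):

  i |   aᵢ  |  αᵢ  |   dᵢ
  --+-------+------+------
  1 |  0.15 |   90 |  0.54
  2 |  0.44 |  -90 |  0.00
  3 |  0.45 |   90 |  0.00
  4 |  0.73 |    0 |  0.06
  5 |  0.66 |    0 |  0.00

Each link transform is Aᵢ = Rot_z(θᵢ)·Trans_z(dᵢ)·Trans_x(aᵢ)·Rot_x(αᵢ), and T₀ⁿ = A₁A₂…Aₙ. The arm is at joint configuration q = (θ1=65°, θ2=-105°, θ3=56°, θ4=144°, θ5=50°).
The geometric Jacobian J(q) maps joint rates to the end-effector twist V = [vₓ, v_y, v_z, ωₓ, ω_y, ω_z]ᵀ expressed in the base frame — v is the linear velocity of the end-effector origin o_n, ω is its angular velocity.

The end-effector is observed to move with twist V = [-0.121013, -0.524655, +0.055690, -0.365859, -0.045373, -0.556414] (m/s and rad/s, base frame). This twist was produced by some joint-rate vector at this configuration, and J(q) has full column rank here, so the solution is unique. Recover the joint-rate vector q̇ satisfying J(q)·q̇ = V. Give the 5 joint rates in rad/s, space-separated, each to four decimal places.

-0.3900 -0.4550 -0.1460 0.1340 0.1210

o_n = [0.7848, 0.0716, 0.4191]
J₁: ẑ×o_n = [-0.0716, 0.7848, 0.0000], ω = ẑ
J2: z=[0.9063, -0.4226, 0.0000] o=[0.0634, 0.1359, 0.5400] → [0.0511, 0.1096, 0.2465, 0.9063, -0.4226, 0.0000]
J3: z=[0.4082, 0.8754, -0.2588] o=[0.0153, 0.0327, 0.1150] → [0.2762, -0.3233, -0.6578, 0.4082, 0.8754, -0.2588]
J4: z=[0.4161, -0.4308, -0.8008] o=[-0.3504, 0.1314, -0.1281] → [-0.2836, -1.1367, 0.4641, 0.4161, -0.4308, -0.8008]
J5: z=[0.4161, -0.4308, -0.8008] o=[0.3296, 0.3517, 0.0318] → [-0.3912, -0.5256, 0.0795, 0.4161, -0.4308, -0.8008]
q̇ = J⁺·V = [-0.3900, -0.4550, -0.1460, 0.1340, 0.1210]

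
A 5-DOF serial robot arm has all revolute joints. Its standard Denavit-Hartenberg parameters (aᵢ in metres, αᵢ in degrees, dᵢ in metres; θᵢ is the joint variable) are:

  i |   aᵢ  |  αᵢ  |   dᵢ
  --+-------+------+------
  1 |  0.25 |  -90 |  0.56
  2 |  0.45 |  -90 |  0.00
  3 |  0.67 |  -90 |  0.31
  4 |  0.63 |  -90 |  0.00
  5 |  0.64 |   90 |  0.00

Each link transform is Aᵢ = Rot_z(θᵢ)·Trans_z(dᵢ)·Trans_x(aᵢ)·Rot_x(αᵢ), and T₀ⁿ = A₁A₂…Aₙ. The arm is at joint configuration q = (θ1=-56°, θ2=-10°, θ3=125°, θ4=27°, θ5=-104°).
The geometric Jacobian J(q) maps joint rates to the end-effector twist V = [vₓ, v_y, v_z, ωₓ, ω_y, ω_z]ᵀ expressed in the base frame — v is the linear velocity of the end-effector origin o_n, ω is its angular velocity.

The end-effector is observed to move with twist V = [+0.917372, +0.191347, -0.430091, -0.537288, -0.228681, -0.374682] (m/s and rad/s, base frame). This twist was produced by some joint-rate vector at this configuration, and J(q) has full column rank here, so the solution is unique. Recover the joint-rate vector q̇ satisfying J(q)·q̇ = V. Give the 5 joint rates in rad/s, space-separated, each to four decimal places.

o_n = [-0.6760, 0.0374, 0.3481]
J₁: ẑ×o_n = [-0.0374, -0.6760, 0.0000], ω = ẑ
J2: z=[0.8290, 0.5592, 0.0000] o=[0.1398, -0.2073, 0.5600] → [-0.1185, 0.1757, 0.6590, 0.8290, 0.5592, 0.0000]
J3: z=[0.0971, -0.1440, -0.9848] o=[0.3876, -0.5747, 0.6381] → [0.6446, 1.0756, -0.0937, 0.0971, -0.1440, -0.9848]
J4: z=[0.0244, 0.9895, -0.1422] o=[-0.2489, -0.6124, 0.2661] → [0.1735, 0.0587, 0.4384, 0.0244, 0.9895, -0.1422]
J5: z=[0.3652, 0.1236, 0.9227] o=[-0.8352, -0.5655, 0.4919] → [-0.5741, 0.1995, 0.2005, 0.3652, 0.1236, 0.9227]
q̇ = J⁺·V = [0.9580, -0.5890, 0.9350, 0.2880, -0.4020]

0.9580 -0.5890 0.9350 0.2880 -0.4020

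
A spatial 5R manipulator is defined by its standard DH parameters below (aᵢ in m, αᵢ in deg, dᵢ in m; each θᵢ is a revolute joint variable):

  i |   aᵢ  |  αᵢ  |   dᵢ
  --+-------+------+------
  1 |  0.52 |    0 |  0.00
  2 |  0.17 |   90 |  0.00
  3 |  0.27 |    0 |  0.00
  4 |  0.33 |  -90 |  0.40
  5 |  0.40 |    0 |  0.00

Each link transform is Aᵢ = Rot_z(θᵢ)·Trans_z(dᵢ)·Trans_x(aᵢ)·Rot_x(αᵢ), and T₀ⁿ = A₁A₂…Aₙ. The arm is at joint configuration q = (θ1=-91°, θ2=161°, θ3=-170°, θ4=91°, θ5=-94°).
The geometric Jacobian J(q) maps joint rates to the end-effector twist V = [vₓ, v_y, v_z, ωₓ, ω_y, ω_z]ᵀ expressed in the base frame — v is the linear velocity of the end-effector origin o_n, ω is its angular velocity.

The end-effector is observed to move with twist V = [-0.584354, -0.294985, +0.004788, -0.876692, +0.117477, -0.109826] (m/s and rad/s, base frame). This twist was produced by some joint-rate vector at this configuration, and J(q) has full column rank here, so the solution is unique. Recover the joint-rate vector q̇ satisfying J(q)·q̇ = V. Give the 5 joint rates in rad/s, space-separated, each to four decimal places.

-0.8950 0.8220 0.0790 -0.9430 -0.1930

o_n = [0.7287, -0.8292, -0.3434]
J₁: ẑ×o_n = [0.8292, 0.7287, -0.0000], ω = ẑ
J2: z=[0.0000, 0.0000, 1.0000] o=[-0.0091, -0.5199, 0.0000] → [0.3092, 0.7378, -0.0000, 0.0000, 0.0000, 1.0000]
J3: z=[0.9397, -0.3420, 0.0000] o=[0.0491, -0.3602, 0.0000] → [0.1175, 0.3227, -0.2083, 0.9397, -0.3420, 0.0000]
J4: z=[0.9397, -0.3420, 0.0000] o=[-0.0419, -0.6100, -0.0469] → [0.1014, 0.2787, 0.0576, 0.9397, -0.3420, 0.0000]
J5: z=[0.3357, 0.9224, 0.1908] o=[0.3555, -0.6877, -0.3708] → [0.0523, 0.0620, -0.3917, 0.3357, 0.9224, 0.1908]
q̇ = J⁺·V = [-0.8950, 0.8220, 0.0790, -0.9430, -0.1930]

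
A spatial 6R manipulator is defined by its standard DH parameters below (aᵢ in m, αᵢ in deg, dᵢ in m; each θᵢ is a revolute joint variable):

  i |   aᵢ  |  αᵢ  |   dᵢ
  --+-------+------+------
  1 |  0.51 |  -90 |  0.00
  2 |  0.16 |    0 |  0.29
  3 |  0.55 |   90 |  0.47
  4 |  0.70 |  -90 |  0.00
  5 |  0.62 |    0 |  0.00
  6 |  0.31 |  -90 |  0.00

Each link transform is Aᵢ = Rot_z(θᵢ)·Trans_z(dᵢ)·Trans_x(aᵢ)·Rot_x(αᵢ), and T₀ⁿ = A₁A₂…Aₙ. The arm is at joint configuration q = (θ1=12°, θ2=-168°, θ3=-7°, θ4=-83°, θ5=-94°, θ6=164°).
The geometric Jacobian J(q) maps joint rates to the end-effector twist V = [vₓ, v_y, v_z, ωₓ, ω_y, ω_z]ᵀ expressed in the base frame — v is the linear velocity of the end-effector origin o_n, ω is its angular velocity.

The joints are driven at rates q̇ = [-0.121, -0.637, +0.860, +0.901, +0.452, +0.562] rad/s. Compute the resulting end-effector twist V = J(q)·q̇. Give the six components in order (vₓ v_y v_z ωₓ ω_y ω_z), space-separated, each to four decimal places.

-0.7632 -0.0215 0.1964 -1.1296 0.1142 -0.9309

o_n = [-0.3092, -0.0628, -0.2366]
J₁: ẑ×o_n = [0.0628, -0.3092, 0.0000], ω = ẑ
J2: z=[-0.2079, 0.9781, 0.0000] o=[0.4989, 0.1060, 0.0000] → [-0.2315, -0.0492, 0.8255, -0.2079, 0.9781, 0.0000]
J3: z=[-0.2079, 0.9781, 0.0000] o=[0.2855, 0.3572, 0.0333] → [-0.2640, -0.0561, 0.6690, -0.2079, 0.9781, 0.0000]
J4: z=[-0.0853, -0.0181, -0.9962] o=[-0.3482, 0.7030, 0.0812] → [-0.7571, -0.0659, 0.0660, -0.0853, -0.0181, -0.9962]
J5: z=[-0.9925, -0.0864, 0.0865] o=[-0.2868, 0.0057, 0.0886] → [0.0340, -0.3248, 0.0660, -0.9925, -0.0864, 0.0865]
J6: z=[-0.9925, -0.0864, 0.0865] o=[-0.3434, 0.0376, -0.5280] → [-0.0165, 0.2921, 0.1025, -0.9925, -0.0864, 0.0865]
V = J·q̇ = [-0.7632, -0.0215, 0.1964, -1.1296, 0.1142, -0.9309]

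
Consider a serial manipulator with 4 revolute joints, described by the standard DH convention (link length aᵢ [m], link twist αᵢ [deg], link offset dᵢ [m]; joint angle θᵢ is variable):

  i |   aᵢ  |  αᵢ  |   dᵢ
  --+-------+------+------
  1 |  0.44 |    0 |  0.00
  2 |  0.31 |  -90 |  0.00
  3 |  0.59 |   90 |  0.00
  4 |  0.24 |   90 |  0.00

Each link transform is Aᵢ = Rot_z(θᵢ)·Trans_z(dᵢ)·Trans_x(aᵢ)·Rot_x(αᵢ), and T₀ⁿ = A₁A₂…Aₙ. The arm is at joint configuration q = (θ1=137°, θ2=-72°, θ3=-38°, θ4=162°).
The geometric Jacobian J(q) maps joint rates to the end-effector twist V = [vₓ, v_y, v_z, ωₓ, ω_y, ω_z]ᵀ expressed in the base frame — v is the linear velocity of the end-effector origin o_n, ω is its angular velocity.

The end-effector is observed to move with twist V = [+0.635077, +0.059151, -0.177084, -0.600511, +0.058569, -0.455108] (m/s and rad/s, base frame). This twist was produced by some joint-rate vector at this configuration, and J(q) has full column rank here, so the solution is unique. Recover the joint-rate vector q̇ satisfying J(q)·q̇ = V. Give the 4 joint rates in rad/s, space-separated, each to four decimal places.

-0.3860 -0.3260 0.5690 0.3260

o_n = [-0.1375, 0.8707, 0.2227]
J₁: ẑ×o_n = [-0.8707, -0.1375, 0.0000], ω = ẑ
J2: z=[0.0000, 0.0000, 1.0000] o=[-0.3218, 0.3001, 0.0000] → [-0.5707, 0.1843, 0.0000, 0.0000, 0.0000, 1.0000]
J3: z=[-0.9063, 0.4226, 0.0000] o=[-0.1908, 0.5810, 0.0000] → [0.0941, 0.2018, -0.2851, -0.9063, 0.4226, 0.0000]
J4: z=[-0.2602, -0.5580, 0.7880] o=[0.0057, 1.0024, 0.3632] → [0.1822, -0.1494, -0.0457, -0.2602, -0.5580, 0.7880]
q̇ = J⁺·V = [-0.3860, -0.3260, 0.5690, 0.3260]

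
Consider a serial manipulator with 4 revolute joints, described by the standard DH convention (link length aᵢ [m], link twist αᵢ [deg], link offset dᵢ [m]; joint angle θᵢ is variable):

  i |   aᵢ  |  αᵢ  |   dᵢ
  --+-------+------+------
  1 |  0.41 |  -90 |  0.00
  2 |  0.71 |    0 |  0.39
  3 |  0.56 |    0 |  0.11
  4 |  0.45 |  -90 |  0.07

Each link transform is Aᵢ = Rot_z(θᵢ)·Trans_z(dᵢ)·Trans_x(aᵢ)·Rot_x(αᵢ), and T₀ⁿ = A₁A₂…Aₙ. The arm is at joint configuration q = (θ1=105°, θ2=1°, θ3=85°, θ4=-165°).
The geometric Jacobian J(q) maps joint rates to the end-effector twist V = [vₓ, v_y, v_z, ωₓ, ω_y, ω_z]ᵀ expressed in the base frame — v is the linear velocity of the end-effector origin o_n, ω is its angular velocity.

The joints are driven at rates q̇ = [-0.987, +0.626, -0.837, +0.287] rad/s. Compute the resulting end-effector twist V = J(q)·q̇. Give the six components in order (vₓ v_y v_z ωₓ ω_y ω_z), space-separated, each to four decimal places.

o_n = [-0.8728, 1.0549, -0.1293]
J₁: ẑ×o_n = [-1.0549, -0.8728, 0.0000], ω = ẑ
J2: z=[-0.9659, -0.2588, 0.0000] o=[-0.1061, 0.3960, 0.0000] → [0.0335, -0.1249, -0.8348, -0.9659, -0.2588, 0.0000]
J3: z=[-0.9659, -0.2588, 0.0000] o=[-0.6666, 0.9808, -0.0124] → [0.0303, -0.1129, -0.1249, -0.9659, -0.2588, 0.0000]
J4: z=[-0.9659, -0.2588, 0.0000] o=[-0.7829, 0.9901, -0.5710] → [-0.1143, 0.4267, -0.0859, -0.9659, -0.2588, 0.0000]
V = J·q̇ = [1.0040, 1.0002, -0.4427, -0.0734, -0.0197, -0.9870]

1.0040 1.0002 -0.4427 -0.0734 -0.0197 -0.9870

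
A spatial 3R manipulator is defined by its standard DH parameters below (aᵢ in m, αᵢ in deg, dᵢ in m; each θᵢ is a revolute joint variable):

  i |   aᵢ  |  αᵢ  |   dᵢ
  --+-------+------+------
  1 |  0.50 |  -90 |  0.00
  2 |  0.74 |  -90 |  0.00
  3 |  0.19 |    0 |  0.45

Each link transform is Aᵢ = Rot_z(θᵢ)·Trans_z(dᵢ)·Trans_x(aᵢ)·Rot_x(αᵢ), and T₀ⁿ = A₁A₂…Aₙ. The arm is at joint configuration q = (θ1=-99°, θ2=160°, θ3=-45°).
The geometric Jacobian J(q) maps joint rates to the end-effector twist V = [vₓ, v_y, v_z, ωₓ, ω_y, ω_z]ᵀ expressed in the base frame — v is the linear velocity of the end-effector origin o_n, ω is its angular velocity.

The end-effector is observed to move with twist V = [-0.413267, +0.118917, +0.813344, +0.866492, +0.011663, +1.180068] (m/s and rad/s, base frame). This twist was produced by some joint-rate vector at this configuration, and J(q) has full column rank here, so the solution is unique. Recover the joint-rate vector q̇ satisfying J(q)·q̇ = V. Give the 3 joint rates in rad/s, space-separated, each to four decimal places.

o_n = [0.2071, 0.4487, 0.1238]
J₁: ẑ×o_n = [-0.4487, 0.2071, 0.0000], ω = ẑ
J2: z=[0.9877, -0.1564, 0.0000] o=[-0.0782, -0.4938, 0.0000] → [-0.0194, -0.1223, 0.9755, 0.9877, -0.1564, 0.0000]
J3: z=[0.0535, 0.3378, 0.9397] o=[0.0306, 0.1930, -0.2531] → [-0.1129, 0.1457, -0.0460, 0.0535, 0.3378, 0.9397]
q̇ = J⁺·V = [0.7760, 0.8540, 0.4300]

0.7760 0.8540 0.4300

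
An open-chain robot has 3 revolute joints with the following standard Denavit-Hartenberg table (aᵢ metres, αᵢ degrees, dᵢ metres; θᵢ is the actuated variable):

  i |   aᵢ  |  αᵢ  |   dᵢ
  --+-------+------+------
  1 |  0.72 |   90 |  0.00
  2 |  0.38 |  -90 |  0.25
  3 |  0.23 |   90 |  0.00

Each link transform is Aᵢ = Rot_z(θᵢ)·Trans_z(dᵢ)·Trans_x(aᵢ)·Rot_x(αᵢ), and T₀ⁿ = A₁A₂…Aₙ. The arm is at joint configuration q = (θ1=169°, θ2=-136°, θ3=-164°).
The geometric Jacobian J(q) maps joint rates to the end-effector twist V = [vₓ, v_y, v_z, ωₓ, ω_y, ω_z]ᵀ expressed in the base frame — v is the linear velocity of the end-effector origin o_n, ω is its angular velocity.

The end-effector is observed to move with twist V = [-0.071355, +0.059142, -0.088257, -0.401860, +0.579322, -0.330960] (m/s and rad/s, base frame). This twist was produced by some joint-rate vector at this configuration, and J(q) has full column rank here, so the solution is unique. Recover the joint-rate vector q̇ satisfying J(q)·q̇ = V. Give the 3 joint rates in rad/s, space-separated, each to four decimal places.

o_n = [-0.5348, 0.4232, -0.1104]
J₁: ẑ×o_n = [-0.4232, -0.5348, 0.0000], ω = ẑ
J2: z=[0.1908, 0.9816, 0.0000] o=[-0.7068, 0.1374, 0.0000] → [-0.1084, 0.0211, -0.1143, 0.1908, 0.9816, 0.0000]
J3: z=[-0.6819, 0.1325, -0.7193] o=[-0.3907, 0.3306, -0.2640] → [0.0870, 0.2083, -0.0440, -0.6819, 0.1325, -0.7193]
q̇ = J⁺·V = [0.1920, 0.4920, 0.7270]

0.1920 0.4920 0.7270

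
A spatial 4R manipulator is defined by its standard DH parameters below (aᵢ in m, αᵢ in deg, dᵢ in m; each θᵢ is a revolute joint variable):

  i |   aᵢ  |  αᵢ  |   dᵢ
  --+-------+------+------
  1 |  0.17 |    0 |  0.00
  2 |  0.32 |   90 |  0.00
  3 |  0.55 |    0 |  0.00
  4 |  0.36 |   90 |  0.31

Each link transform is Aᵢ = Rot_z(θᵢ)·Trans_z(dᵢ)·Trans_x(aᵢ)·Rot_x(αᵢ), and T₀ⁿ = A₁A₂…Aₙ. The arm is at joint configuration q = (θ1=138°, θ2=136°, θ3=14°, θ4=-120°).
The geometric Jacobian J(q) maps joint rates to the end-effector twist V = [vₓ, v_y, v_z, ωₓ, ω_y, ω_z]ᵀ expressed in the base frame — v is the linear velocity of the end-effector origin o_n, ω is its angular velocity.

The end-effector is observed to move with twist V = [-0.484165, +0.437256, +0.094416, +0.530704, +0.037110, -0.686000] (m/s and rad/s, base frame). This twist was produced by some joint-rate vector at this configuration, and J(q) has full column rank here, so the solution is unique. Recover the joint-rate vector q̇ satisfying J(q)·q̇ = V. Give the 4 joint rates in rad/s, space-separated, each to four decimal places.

o_n = [-0.3830, -0.6605, -0.2130]
J₁: ẑ×o_n = [0.6605, -0.3830, 0.0000], ω = ẑ
J2: z=[0.0000, 0.0000, 1.0000] o=[-0.1263, 0.1138, 0.0000] → [0.7742, -0.2566, 0.0000, 0.0000, 0.0000, 1.0000]
J3: z=[-0.9976, -0.0698, 0.0000] o=[-0.1040, -0.2055, 0.0000] → [0.0149, -0.2125, 0.4344, -0.9976, -0.0698, 0.0000]
J4: z=[-0.9976, -0.0698, 0.0000] o=[-0.0668, -0.7378, 0.1331] → [0.0241, -0.3452, -0.0992, -0.9976, -0.0698, 0.0000]
q̇ = J⁺·V = [-0.5320, -0.1540, 0.0780, -0.6100]

-0.5320 -0.1540 0.0780 -0.6100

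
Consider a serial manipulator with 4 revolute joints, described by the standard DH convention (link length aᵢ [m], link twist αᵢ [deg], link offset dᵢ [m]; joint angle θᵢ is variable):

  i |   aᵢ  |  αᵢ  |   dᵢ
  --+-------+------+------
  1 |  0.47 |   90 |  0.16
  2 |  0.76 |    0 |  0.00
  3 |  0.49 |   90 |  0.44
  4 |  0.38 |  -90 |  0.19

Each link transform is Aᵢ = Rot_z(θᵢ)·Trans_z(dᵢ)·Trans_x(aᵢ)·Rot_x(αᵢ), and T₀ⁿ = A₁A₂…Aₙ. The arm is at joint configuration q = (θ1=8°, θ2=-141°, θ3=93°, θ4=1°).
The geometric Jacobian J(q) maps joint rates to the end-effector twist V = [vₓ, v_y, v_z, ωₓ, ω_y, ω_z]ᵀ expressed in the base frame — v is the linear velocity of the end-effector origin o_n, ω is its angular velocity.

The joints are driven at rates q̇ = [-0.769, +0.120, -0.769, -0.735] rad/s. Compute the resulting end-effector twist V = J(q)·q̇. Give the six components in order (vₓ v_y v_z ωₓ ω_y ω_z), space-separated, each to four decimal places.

-0.7818 -0.0766 -0.3606 0.4506 0.7187 -0.2772

o_n = [0.3793, -0.3977, -1.0919]
J₁: ẑ×o_n = [0.3977, 0.3793, -0.0000], ω = ẑ
J2: z=[0.1392, -0.9903, 0.0000] o=[0.4654, 0.0654, 0.1600] → [1.2397, 0.1742, -0.1497, 0.1392, -0.9903, 0.0000]
J3: z=[0.1392, -0.9903, 0.0000] o=[-0.1195, -0.0168, -0.3183] → [0.7661, 0.1077, 0.4409, 0.1392, -0.9903, 0.0000]
J4: z=[-0.7359, -0.1034, -0.6691] o=[0.2665, -0.4069, -0.6824] → [0.0485, -0.3769, 0.0049, -0.7359, -0.1034, -0.6691]
V = J·q̇ = [-0.7818, -0.0766, -0.3606, 0.4506, 0.7187, -0.2772]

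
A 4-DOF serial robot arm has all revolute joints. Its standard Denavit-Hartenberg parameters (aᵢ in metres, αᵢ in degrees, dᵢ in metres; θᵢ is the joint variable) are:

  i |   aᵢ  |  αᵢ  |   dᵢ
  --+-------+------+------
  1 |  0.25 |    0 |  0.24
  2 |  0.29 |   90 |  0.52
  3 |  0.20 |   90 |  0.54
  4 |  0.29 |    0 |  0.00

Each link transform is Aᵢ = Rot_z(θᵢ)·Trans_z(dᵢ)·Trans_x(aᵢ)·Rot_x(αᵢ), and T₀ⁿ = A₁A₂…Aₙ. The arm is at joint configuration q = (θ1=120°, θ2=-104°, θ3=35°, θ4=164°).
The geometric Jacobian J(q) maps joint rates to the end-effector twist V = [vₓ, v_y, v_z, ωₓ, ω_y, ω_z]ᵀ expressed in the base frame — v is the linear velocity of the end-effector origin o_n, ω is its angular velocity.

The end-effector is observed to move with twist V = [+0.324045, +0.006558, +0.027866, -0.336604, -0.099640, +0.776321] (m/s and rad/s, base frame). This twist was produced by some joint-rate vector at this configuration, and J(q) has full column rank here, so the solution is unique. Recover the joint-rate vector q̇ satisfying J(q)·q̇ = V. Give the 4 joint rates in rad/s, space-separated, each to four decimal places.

-0.4230 0.6980 0.0030 -0.6120

o_n = [0.2626, -0.3173, 0.7148]
J₁: ẑ×o_n = [0.3173, 0.2626, -0.0000], ω = ẑ
J2: z=[0.0000, 0.0000, 1.0000] o=[-0.1250, 0.2165, 0.2400] → [0.5338, 0.3876, -0.0000, 0.0000, 0.0000, 1.0000]
J3: z=[0.2756, -0.9613, 0.0000] o=[0.1538, 0.2964, 0.7600] → [0.0434, 0.0125, -0.0645, 0.2756, -0.9613, 0.0000]
J4: z=[0.5514, 0.1581, -0.8192] o=[0.4601, -0.1775, 0.8747] → [-0.1398, 0.2499, -0.0458, 0.5514, 0.1581, -0.8192]
q̇ = J⁺·V = [-0.4230, 0.6980, 0.0030, -0.6120]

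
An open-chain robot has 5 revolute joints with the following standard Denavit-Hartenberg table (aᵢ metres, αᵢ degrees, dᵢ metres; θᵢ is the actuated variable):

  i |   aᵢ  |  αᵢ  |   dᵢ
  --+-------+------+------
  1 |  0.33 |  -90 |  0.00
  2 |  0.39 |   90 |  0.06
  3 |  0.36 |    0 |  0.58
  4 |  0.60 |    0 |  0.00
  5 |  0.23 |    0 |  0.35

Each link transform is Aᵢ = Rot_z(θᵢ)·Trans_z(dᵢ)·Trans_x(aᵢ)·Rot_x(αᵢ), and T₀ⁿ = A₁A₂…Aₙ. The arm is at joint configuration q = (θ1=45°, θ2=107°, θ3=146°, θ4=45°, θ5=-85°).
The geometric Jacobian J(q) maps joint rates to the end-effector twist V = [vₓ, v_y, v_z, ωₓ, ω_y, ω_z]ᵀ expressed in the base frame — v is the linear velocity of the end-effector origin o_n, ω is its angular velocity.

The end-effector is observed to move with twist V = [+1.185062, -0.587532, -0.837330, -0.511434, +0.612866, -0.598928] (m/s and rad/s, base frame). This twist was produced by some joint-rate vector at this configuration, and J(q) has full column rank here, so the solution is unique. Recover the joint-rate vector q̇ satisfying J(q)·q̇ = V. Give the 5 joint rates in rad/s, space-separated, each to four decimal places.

-0.5770 0.7950 0.2740 0.3520 -0.5510

o_n = [0.7180, 1.2383, 0.2644]
J₁: ẑ×o_n = [-1.2383, 0.7180, 0.0000], ω = ẑ
J2: z=[-0.7071, 0.7071, 0.0000] o=[0.2333, 0.2333, 0.0000] → [0.1870, 0.1870, -1.0533, -0.7071, 0.7071, 0.0000]
J3: z=[0.6762, 0.6762, -0.2924] o=[0.1103, 0.1951, -0.3730] → [0.7360, -0.6087, 0.2945, 0.6762, 0.6762, -0.2924]
J4: z=[0.6762, 0.6762, -0.2924] o=[0.4218, 0.7914, -0.2571] → [0.4833, -0.4393, 0.1019, 0.6762, 0.6762, -0.2924]
J5: z=[0.6762, 0.6762, -0.2924] o=[0.6246, 0.8322, 0.3061] → [0.0905, 0.0009, 0.2114, 0.6762, 0.6762, -0.2924]
q̇ = J⁺·V = [-0.5770, 0.7950, 0.2740, 0.3520, -0.5510]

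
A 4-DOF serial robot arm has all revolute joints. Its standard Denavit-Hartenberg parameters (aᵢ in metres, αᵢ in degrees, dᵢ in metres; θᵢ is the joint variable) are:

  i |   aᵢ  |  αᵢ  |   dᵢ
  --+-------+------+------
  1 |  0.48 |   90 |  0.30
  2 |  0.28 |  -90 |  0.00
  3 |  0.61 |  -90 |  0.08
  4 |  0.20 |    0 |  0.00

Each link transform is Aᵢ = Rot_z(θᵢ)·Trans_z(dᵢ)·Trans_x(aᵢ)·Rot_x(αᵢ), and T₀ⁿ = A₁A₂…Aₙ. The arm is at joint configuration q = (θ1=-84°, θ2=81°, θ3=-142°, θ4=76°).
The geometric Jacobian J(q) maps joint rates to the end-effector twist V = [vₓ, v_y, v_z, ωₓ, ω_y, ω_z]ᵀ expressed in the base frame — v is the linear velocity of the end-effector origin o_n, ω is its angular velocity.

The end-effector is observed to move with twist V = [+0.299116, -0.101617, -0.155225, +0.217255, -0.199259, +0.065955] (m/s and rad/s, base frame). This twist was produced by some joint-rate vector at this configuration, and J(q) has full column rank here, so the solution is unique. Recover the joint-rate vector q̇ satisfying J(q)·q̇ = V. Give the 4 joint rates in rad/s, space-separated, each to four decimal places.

o_n = [-0.3451, -0.5946, 0.0463]
J₁: ẑ×o_n = [0.5946, -0.3451, 0.0000], ω = ẑ
J2: z=[-0.9945, -0.1045, 0.0000] o=[0.0502, -0.4774, 0.3000] → [0.0265, -0.2523, 0.0753, -0.9945, -0.1045, 0.0000]
J3: z=[-0.1032, 0.9823, 0.1564] o=[0.0548, -0.5209, 0.5766] → [-0.5093, -0.1173, 0.4004, -0.1032, 0.9823, 0.1564]
J4: z=[-0.7736, -0.1782, 0.6081] o=[-0.3349, -0.4068, 0.1143] → [0.1263, -0.0588, 0.1435, -0.7736, -0.1782, 0.6081]
q̇ = J⁺·V = [0.3590, 0.1310, -0.2640, -0.4140]

0.3590 0.1310 -0.2640 -0.4140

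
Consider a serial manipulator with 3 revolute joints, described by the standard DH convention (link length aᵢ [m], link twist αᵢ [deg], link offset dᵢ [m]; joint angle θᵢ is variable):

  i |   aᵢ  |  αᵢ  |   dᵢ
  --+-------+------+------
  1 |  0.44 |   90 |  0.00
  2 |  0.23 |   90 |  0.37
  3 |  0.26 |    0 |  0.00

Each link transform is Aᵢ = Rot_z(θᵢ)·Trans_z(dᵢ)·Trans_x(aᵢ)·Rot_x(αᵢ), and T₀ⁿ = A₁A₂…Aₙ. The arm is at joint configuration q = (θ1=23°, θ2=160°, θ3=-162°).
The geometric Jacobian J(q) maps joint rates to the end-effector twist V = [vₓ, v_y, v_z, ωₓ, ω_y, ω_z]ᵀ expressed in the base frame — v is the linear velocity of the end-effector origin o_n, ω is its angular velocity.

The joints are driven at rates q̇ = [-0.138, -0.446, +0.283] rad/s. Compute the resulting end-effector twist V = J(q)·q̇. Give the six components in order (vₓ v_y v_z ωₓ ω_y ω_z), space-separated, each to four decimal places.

-0.0616 -0.0185 0.0005 -0.0852 0.4484 0.1279

o_n = [0.5331, -0.0884, -0.0059]
J₁: ẑ×o_n = [0.0884, 0.5331, -0.0000], ω = ẑ
J2: z=[0.3907, -0.9205, 0.0000] o=[0.4050, 0.1719, 0.0000] → [0.0054, 0.0023, 0.0162, 0.3907, -0.9205, 0.0000]
J3: z=[0.3148, 0.1336, 0.9397] o=[0.3506, -0.2531, 0.0787] → [-0.1661, 0.1981, 0.0275, 0.3148, 0.1336, 0.9397]
V = J·q̇ = [-0.0616, -0.0185, 0.0005, -0.0852, 0.4484, 0.1279]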